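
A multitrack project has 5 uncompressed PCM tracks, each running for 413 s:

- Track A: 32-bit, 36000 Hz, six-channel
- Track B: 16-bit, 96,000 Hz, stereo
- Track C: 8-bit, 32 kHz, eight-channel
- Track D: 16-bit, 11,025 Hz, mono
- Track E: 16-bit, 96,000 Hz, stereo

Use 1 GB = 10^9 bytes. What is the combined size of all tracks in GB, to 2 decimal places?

Track A: 36,000 × 413 × 4 × 6 = 356,832,000 bytes.
Track B: 96,000 × 413 × 2 × 2 = 158,592,000 bytes.
Track C: 32,000 × 413 × 1 × 8 = 105,728,000 bytes.
Track D: 11,025 × 413 × 2 × 1 = 9,106,650 bytes.
Track E: 96,000 × 413 × 2 × 2 = 158,592,000 bytes.
Total = 788,850,650 bytes = 0.79 GB.

0.79 GB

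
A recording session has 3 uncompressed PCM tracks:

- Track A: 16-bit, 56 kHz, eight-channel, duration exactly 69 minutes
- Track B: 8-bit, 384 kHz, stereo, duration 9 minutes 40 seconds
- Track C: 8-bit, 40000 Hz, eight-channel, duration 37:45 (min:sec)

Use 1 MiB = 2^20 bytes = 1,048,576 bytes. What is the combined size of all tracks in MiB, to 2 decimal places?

Track A: exactly 69 minutes = 4,140 s; 56,000 × 4,140 × 2 × 8 = 3,709,440,000 bytes.
Track B: 9 minutes 40 seconds = 580 s; 384,000 × 580 × 1 × 2 = 445,440,000 bytes.
Track C: 37:45 (min:sec) = 2,265 s; 40,000 × 2,265 × 1 × 8 = 724,800,000 bytes.
Total = 4,879,680,000 bytes = 4653.63 MiB.

4653.63 MiB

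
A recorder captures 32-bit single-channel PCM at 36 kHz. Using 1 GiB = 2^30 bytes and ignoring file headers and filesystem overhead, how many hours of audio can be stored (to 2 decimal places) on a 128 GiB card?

265.12 hours

Uncompressed byte rate = 36,000 × 4 × 1 = 144,000 bytes/s.
Capacity = 128 × 1,073,741,824 = 137,438,953,472 bytes.
137,438,953,472 / 144,000 ≈ 954437.18 s → 265.12 hours.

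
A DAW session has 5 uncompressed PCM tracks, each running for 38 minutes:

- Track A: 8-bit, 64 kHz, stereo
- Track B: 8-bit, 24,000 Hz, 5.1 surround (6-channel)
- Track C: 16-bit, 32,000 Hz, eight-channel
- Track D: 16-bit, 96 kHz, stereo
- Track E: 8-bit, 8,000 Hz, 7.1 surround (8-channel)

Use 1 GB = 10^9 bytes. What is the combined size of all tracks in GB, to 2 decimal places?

2.81 GB

38 minutes = 2,280 s.
Track A: 64,000 × 2,280 × 1 × 2 = 291,840,000 bytes.
Track B: 24,000 × 2,280 × 1 × 6 = 328,320,000 bytes.
Track C: 32,000 × 2,280 × 2 × 8 = 1,167,360,000 bytes.
Track D: 96,000 × 2,280 × 2 × 2 = 875,520,000 bytes.
Track E: 8,000 × 2,280 × 1 × 8 = 145,920,000 bytes.
Total = 2,808,960,000 bytes = 2.81 GB.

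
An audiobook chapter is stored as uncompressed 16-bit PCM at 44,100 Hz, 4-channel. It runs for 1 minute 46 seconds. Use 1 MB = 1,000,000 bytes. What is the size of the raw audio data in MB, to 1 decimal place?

Duration = 1 minute 46 seconds = 106 s.
Bytes = 44,100 samples/s × 106 s × 2 bytes/sample × 4 ch = 37,396,800 bytes.
37,396,800 / 1,000,000 = 37.4 MB.

37.4 MB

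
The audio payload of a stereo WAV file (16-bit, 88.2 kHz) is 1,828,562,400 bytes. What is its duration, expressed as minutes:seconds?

86:23

Byte rate = 88,200 × 2 × 2 = 352,800 bytes/s.
Duration = 1,828,562,400 / 352,800 = 5,183 s.
5,183 s = 86:23.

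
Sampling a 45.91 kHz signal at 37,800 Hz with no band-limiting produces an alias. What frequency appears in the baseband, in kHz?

Nyquist = 37,800/2 = 18,900 Hz; 45,910 Hz exceeds it.
Alias = |45,910 − 1×37,800| = |45,910 − 37,800| = 8,110 Hz = 8.11 kHz.

8.11 kHz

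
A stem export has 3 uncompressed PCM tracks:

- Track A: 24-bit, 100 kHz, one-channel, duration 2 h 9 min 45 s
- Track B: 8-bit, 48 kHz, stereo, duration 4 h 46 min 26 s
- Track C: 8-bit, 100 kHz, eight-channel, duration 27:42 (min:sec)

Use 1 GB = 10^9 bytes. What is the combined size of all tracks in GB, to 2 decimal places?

Track A: 2 h 9 min 45 s = 7,785 s; 100,000 × 7,785 × 3 × 1 = 2,335,500,000 bytes.
Track B: 4 h 46 min 26 s = 17,186 s; 48,000 × 17,186 × 1 × 2 = 1,649,856,000 bytes.
Track C: 27:42 (min:sec) = 1,662 s; 100,000 × 1,662 × 1 × 8 = 1,329,600,000 bytes.
Total = 5,314,956,000 bytes = 5.31 GB.

5.31 GB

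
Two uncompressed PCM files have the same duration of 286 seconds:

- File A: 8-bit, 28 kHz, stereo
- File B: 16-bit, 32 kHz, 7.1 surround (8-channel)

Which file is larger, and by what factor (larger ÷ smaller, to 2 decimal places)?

File A: 28,000 × 1 × 2 = 56,000 bytes/s.
File B: 32,000 × 2 × 8 = 512,000 bytes/s.
File B is larger; ratio = 146,432,000 / 16,016,000 = 9.14.

File B, by a factor of 9.14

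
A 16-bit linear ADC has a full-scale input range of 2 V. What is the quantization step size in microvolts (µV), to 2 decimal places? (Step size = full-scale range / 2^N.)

2 V / 2^16 = 2 / 65,536 V = 30.52 µV.

30.52 µV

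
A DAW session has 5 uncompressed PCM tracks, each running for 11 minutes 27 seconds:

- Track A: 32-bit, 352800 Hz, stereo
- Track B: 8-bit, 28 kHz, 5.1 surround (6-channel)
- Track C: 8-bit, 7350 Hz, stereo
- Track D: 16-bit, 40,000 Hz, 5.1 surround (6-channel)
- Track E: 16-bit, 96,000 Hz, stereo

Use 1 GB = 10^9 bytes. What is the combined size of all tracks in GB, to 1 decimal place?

11 minutes 27 seconds = 687 s.
Track A: 352,800 × 687 × 4 × 2 = 1,938,988,800 bytes.
Track B: 28,000 × 687 × 1 × 6 = 115,416,000 bytes.
Track C: 7,350 × 687 × 1 × 2 = 10,098,900 bytes.
Track D: 40,000 × 687 × 2 × 6 = 329,760,000 bytes.
Track E: 96,000 × 687 × 2 × 2 = 263,808,000 bytes.
Total = 2,658,071,700 bytes = 2.7 GB.

2.7 GB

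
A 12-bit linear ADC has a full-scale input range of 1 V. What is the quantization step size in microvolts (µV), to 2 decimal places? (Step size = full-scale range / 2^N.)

244.14 µV

1 V / 2^12 = 1 / 4,096 V = 244.14 µV.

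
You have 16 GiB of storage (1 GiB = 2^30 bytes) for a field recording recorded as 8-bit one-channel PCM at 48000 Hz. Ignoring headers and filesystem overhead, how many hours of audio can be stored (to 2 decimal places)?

Uncompressed byte rate = 48,000 × 1 × 1 = 48,000 bytes/s.
Capacity = 16 × 1,073,741,824 = 17,179,869,184 bytes.
17,179,869,184 / 48,000 ≈ 357913.94 s → 99.42 hours.

99.42 hours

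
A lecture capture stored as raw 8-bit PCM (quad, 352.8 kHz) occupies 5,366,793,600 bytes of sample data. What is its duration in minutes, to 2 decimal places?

63.38 minutes

Byte rate = 352,800 × 1 × 4 = 1,411,200 bytes/s.
Duration = 5,366,793,600 / 1,411,200 = 3,803 s.
3,803 s / 60 = 63.38 minutes.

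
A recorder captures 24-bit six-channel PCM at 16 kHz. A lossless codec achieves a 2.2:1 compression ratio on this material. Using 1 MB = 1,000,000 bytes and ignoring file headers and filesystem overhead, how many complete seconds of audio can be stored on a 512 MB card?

Uncompressed byte rate = 16,000 × 3 × 6 = 288,000 bytes/s.
After 2.2:1 compression, effective rate ≈ 130909.09 bytes/s.
Capacity = 512 × 1,000,000 = 512,000,000 bytes.
512,000,000 / effective rate ≈ 3911.11 s → 3,911 seconds.

3,911 seconds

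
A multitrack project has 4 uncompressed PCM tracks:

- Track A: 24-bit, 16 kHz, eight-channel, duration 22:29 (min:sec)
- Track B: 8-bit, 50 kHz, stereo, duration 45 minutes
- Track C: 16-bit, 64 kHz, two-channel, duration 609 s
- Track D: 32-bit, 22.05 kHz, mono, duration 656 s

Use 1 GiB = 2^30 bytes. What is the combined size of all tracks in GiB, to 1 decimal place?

Track A: 22:29 (min:sec) = 1,349 s; 16,000 × 1,349 × 3 × 8 = 518,016,000 bytes.
Track B: 45 minutes = 2,700 s; 50,000 × 2,700 × 1 × 2 = 270,000,000 bytes.
Track C: 64,000 × 609 × 2 × 2 = 155,904,000 bytes.
Track D: 22,050 × 656 × 4 × 1 = 57,859,200 bytes.
Total = 1,001,779,200 bytes = 0.9 GiB.

0.9 GiB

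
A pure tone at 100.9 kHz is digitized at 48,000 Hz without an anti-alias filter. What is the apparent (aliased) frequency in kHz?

Nyquist = 48,000/2 = 24,000 Hz; 100,900 Hz exceeds it.
Alias = |100,900 − 2×48,000| = |100,900 − 96,000| = 4,900 Hz = 4.9 kHz.

4.9 kHz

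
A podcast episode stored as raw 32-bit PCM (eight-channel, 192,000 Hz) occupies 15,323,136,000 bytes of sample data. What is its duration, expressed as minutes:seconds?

41:34

Byte rate = 192,000 × 4 × 8 = 6,144,000 bytes/s.
Duration = 15,323,136,000 / 6,144,000 = 2,494 s.
2,494 s = 41:34.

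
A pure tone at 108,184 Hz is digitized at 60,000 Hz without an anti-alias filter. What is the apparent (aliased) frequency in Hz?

Nyquist = 60,000/2 = 30,000 Hz; 108,184 Hz exceeds it.
Alias = |108,184 − 2×60,000| = |108,184 − 120,000| = 11,816 Hz.

11,816 Hz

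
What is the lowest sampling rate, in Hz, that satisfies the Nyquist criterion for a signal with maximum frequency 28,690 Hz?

Minimum sample rate = 2 × 28,690 Hz = 57,380 Hz.

57,380 Hz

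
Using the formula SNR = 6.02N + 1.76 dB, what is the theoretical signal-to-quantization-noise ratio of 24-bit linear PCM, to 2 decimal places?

6.02 × 24 + 1.76 = 146.24 dB.

146.24 dB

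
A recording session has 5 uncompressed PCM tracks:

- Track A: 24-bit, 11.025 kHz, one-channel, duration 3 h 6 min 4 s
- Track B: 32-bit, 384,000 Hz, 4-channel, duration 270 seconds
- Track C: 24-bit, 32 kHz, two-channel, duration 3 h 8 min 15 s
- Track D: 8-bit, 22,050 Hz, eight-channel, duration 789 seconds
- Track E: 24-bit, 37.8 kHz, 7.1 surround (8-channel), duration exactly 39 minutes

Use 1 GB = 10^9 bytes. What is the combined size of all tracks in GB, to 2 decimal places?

Track A: 3 h 6 min 4 s = 11,164 s; 11,025 × 11,164 × 3 × 1 = 369,249,300 bytes.
Track B: 384,000 × 270 × 4 × 4 = 1,658,880,000 bytes.
Track C: 3 h 8 min 15 s = 11,295 s; 32,000 × 11,295 × 3 × 2 = 2,168,640,000 bytes.
Track D: 22,050 × 789 × 1 × 8 = 139,179,600 bytes.
Track E: exactly 39 minutes = 2,340 s; 37,800 × 2,340 × 3 × 8 = 2,122,848,000 bytes.
Total = 6,458,796,900 bytes = 6.46 GB.

6.46 GB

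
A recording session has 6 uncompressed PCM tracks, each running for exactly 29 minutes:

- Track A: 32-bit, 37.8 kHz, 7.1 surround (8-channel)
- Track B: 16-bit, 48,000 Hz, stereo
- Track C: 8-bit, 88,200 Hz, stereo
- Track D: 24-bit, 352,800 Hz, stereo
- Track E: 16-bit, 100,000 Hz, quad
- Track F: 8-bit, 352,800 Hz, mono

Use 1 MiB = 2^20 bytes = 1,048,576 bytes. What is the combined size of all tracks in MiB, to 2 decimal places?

8044.08 MiB

exactly 29 minutes = 1,740 s.
Track A: 37,800 × 1,740 × 4 × 8 = 2,104,704,000 bytes.
Track B: 48,000 × 1,740 × 2 × 2 = 334,080,000 bytes.
Track C: 88,200 × 1,740 × 1 × 2 = 306,936,000 bytes.
Track D: 352,800 × 1,740 × 3 × 2 = 3,683,232,000 bytes.
Track E: 100,000 × 1,740 × 2 × 4 = 1,392,000,000 bytes.
Track F: 352,800 × 1,740 × 1 × 1 = 613,872,000 bytes.
Total = 8,434,824,000 bytes = 8044.08 MiB.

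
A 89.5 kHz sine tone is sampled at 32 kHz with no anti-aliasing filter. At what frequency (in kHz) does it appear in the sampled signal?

Nyquist = 32,000/2 = 16,000 Hz; 89,500 Hz exceeds it.
Alias = |89,500 − 3×32,000| = |89,500 − 96,000| = 6,500 Hz = 6.5 kHz.

6.5 kHz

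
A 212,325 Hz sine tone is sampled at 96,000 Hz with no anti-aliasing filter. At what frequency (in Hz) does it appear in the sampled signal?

Nyquist = 96,000/2 = 48,000 Hz; 212,325 Hz exceeds it.
Alias = |212,325 − 2×96,000| = |212,325 − 192,000| = 20,325 Hz.

20,325 Hz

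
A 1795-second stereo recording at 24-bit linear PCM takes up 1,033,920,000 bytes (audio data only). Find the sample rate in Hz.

Bytes = sample_rate × seconds × bytes_per_sample × channels.
sample_rate = 1,033,920,000 / (1,795 × 3 × 2) = 1,033,920,000 / 10,770 = 96,000 Hz.

96,000 Hz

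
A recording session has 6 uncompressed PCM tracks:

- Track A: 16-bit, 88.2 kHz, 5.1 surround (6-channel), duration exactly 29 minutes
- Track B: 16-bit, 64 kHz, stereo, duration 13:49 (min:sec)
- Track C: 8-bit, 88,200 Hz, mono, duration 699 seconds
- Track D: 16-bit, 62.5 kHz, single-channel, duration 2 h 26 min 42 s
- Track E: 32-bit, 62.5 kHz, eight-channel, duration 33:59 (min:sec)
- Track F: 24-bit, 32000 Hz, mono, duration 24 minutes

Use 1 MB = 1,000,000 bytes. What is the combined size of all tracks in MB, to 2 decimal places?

Track A: exactly 29 minutes = 1,740 s; 88,200 × 1,740 × 2 × 6 = 1,841,616,000 bytes.
Track B: 13:49 (min:sec) = 829 s; 64,000 × 829 × 2 × 2 = 212,224,000 bytes.
Track C: 88,200 × 699 × 1 × 1 = 61,651,800 bytes.
Track D: 2 h 26 min 42 s = 8,802 s; 62,500 × 8,802 × 2 × 1 = 1,100,250,000 bytes.
Track E: 33:59 (min:sec) = 2,039 s; 62,500 × 2,039 × 4 × 8 = 4,078,000,000 bytes.
Track F: 24 minutes = 1,440 s; 32,000 × 1,440 × 3 × 1 = 138,240,000 bytes.
Total = 7,431,981,800 bytes = 7431.98 MB.

7431.98 MB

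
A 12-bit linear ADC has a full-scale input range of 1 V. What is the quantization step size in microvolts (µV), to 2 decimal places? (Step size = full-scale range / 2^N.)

244.14 µV

1 V / 2^12 = 1 / 4,096 V = 244.14 µV.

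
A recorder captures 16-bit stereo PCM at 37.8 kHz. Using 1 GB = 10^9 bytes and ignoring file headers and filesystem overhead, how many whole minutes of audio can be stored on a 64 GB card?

7,054 minutes

Uncompressed byte rate = 37,800 × 2 × 2 = 151,200 bytes/s.
Capacity = 64 × 1,000,000,000 = 64,000,000,000 bytes.
64,000,000,000 / 151,200 ≈ 423280.42 s → 7,054 minutes.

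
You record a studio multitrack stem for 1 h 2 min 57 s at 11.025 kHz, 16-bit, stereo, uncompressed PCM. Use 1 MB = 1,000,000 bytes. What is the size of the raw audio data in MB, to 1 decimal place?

166.6 MB

Duration = 1 h 2 min 57 s = 3,777 s.
Bytes = 11,025 samples/s × 3,777 s × 2 bytes/sample × 2 ch = 166,565,700 bytes.
166,565,700 / 1,000,000 = 166.6 MB.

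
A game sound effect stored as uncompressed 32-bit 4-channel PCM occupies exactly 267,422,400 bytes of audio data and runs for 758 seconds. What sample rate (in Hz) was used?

22,050 Hz

Bytes = sample_rate × seconds × bytes_per_sample × channels.
sample_rate = 267,422,400 / (758 × 4 × 4) = 267,422,400 / 12,128 = 22,050 Hz.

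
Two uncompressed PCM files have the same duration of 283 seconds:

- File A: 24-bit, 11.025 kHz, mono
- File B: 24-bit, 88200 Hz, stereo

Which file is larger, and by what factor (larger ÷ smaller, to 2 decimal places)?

File A: 11,025 × 3 × 1 = 33,075 bytes/s.
File B: 88,200 × 3 × 2 = 529,200 bytes/s.
File B is larger; ratio = 149,763,600 / 9,360,225 = 16.00.

File B, by a factor of 16.00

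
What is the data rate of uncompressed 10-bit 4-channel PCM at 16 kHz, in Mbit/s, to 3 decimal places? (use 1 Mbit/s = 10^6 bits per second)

Bit rate = 16,000 × 10 × 4 = 640,000 bits/s.
= 0.640 Mbit/s.

0.640 Mbit/s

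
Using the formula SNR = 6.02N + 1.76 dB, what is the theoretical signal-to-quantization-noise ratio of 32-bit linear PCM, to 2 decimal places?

194.40 dB

6.02 × 32 + 1.76 = 194.40 dB.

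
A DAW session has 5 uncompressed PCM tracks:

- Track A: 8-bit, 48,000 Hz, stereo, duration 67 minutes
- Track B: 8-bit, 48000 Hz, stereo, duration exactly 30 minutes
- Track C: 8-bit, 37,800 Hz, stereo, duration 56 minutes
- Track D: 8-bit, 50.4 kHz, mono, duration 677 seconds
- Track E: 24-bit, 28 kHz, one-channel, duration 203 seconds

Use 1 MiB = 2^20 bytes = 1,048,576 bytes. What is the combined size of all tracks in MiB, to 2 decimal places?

Track A: 67 minutes = 4,020 s; 48,000 × 4,020 × 1 × 2 = 385,920,000 bytes.
Track B: exactly 30 minutes = 1,800 s; 48,000 × 1,800 × 1 × 2 = 172,800,000 bytes.
Track C: 56 minutes = 3,360 s; 37,800 × 3,360 × 1 × 2 = 254,016,000 bytes.
Track D: 50,400 × 677 × 1 × 1 = 34,120,800 bytes.
Track E: 28,000 × 203 × 3 × 1 = 17,052,000 bytes.
Total = 863,908,800 bytes = 823.89 MiB.

823.89 MiB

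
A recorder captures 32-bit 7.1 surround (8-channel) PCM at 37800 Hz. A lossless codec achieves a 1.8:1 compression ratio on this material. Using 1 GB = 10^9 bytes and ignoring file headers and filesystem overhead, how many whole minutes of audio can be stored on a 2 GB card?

49 minutes

Uncompressed byte rate = 37,800 × 4 × 8 = 1,209,600 bytes/s.
After 1.8:1 compression, effective rate ≈ 672000 bytes/s.
Capacity = 2 × 1,000,000,000 = 2,000,000,000 bytes.
2,000,000,000 / effective rate ≈ 2976.19 s → 49 minutes.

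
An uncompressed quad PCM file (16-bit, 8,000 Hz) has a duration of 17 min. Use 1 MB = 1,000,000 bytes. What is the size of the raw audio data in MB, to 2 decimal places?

65.28 MB

Duration = 17 min = 1,020 s.
Bytes = 8,000 samples/s × 1,020 s × 2 bytes/sample × 4 ch = 65,280,000 bytes.
65,280,000 / 1,000,000 = 65.28 MB.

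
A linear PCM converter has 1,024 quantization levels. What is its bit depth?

log2(1,024) = 10.

10 bits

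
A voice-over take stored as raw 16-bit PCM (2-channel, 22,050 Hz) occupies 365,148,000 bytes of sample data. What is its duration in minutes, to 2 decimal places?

Byte rate = 22,050 × 2 × 2 = 88,200 bytes/s.
Duration = 365,148,000 / 88,200 = 4,140 s.
4,140 s / 60 = 69.00 minutes.

69.00 minutes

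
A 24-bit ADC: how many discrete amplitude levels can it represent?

16,777,216 levels

2^24 = 16,777,216.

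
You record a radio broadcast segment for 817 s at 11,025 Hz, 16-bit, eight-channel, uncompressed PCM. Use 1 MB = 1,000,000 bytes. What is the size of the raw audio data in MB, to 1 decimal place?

144.1 MB

Bytes = 11,025 samples/s × 817 s × 2 bytes/sample × 8 ch = 144,118,800 bytes.
144,118,800 / 1,000,000 = 144.1 MB.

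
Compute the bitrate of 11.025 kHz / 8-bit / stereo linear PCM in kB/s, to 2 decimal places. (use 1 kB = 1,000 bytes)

Bit rate = 11,025 × 8 × 2 = 176,400 bits/s.
176,400 / 8 = 22,050 B/s = 22.05 kB/s.

22.05 kB/s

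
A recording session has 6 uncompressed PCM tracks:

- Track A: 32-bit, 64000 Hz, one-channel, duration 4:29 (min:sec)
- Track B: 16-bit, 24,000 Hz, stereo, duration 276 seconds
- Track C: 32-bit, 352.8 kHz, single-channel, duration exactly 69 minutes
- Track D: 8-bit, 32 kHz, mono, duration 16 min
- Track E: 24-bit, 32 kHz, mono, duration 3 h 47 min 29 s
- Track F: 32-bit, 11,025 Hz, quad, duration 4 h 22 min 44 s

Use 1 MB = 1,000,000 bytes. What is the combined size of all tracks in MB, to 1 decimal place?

Track A: 4:29 (min:sec) = 269 s; 64,000 × 269 × 4 × 1 = 68,864,000 bytes.
Track B: 24,000 × 276 × 2 × 2 = 26,496,000 bytes.
Track C: exactly 69 minutes = 4,140 s; 352,800 × 4,140 × 4 × 1 = 5,842,368,000 bytes.
Track D: 16 min = 960 s; 32,000 × 960 × 1 × 1 = 30,720,000 bytes.
Track E: 3 h 47 min 29 s = 13,649 s; 32,000 × 13,649 × 3 × 1 = 1,310,304,000 bytes.
Track F: 4 h 22 min 44 s = 15,764 s; 11,025 × 15,764 × 4 × 4 = 2,780,769,600 bytes.
Total = 10,059,521,600 bytes = 10059.5 MB.

10059.5 MB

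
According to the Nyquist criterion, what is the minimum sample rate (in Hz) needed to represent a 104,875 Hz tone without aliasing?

209,750 Hz

Minimum sample rate = 2 × 104,875 Hz = 209,750 Hz.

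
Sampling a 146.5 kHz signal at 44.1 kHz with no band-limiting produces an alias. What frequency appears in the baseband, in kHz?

14.2 kHz

Nyquist = 44,100/2 = 22,050 Hz; 146,500 Hz exceeds it.
Alias = |146,500 − 3×44,100| = |146,500 − 132,300| = 14,200 Hz = 14.2 kHz.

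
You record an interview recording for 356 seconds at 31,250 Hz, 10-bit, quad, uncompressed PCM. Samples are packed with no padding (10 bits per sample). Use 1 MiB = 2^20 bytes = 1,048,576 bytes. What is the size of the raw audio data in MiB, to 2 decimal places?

53.05 MiB

Bits = 31,250 × 356 × 10 × 4 = 445,000,000 bits = 55,625,000 bytes.
55,625,000 / 1,048,576 = 53.05 MiB.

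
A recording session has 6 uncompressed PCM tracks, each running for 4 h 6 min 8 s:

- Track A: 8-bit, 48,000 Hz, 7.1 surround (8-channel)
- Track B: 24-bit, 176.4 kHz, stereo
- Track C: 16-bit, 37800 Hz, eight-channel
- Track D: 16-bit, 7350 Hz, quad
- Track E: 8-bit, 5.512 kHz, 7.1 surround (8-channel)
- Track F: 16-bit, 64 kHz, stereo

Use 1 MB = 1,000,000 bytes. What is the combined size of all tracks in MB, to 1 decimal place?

35533.2 MB

4 h 6 min 8 s = 14,768 s.
Track A: 48,000 × 14,768 × 1 × 8 = 5,670,912,000 bytes.
Track B: 176,400 × 14,768 × 3 × 2 = 15,630,451,200 bytes.
Track C: 37,800 × 14,768 × 2 × 8 = 8,931,686,400 bytes.
Track D: 7,350 × 14,768 × 2 × 4 = 868,358,400 bytes.
Track E: 5,512 × 14,768 × 1 × 8 = 651,209,728 bytes.
Track F: 64,000 × 14,768 × 2 × 2 = 3,780,608,000 bytes.
Total = 35,533,225,728 bytes = 35533.2 MB.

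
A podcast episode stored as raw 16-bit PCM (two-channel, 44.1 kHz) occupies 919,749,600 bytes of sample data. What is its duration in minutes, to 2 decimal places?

Byte rate = 44,100 × 2 × 2 = 176,400 bytes/s.
Duration = 919,749,600 / 176,400 = 5,214 s.
5,214 s / 60 = 86.90 minutes.

86.90 minutes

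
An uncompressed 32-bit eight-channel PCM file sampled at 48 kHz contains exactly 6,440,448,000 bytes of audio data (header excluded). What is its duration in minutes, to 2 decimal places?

Byte rate = 48,000 × 4 × 8 = 1,536,000 bytes/s.
Duration = 6,440,448,000 / 1,536,000 = 4,193 s.
4,193 s / 60 = 69.88 minutes.

69.88 minutes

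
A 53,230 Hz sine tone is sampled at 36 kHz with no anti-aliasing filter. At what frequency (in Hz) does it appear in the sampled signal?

17,230 Hz

Nyquist = 36,000/2 = 18,000 Hz; 53,230 Hz exceeds it.
Alias = |53,230 − 1×36,000| = |53,230 − 36,000| = 17,230 Hz.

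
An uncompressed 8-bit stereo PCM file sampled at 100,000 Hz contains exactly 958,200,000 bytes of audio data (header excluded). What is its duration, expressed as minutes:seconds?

Byte rate = 100,000 × 1 × 2 = 200,000 bytes/s.
Duration = 958,200,000 / 200,000 = 4,791 s.
4,791 s = 79:51.

79:51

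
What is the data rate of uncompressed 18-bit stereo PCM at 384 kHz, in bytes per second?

Bit rate = 384,000 × 18 × 2 = 13,824,000 bits/s.
13,824,000 / 8 = 1,728,000 bytes/s.

1,728,000 bytes/s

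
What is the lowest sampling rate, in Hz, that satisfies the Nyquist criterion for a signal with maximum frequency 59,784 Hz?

119,568 Hz

Minimum sample rate = 2 × 59,784 Hz = 119,568 Hz.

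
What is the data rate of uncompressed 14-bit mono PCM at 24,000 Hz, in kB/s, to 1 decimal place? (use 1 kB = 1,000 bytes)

Bit rate = 24,000 × 14 × 1 = 336,000 bits/s.
336,000 / 8 = 42,000 B/s = 42.0 kB/s.

42.0 kB/s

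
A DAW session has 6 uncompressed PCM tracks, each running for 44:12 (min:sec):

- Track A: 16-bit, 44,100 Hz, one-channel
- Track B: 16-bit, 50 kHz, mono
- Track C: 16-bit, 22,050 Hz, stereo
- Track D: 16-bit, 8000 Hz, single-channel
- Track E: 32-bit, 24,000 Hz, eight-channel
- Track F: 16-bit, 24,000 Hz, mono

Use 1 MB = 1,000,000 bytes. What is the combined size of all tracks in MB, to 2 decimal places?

44:12 (min:sec) = 2,652 s.
Track A: 44,100 × 2,652 × 2 × 1 = 233,906,400 bytes.
Track B: 50,000 × 2,652 × 2 × 1 = 265,200,000 bytes.
Track C: 22,050 × 2,652 × 2 × 2 = 233,906,400 bytes.
Track D: 8,000 × 2,652 × 2 × 1 = 42,432,000 bytes.
Track E: 24,000 × 2,652 × 4 × 8 = 2,036,736,000 bytes.
Track F: 24,000 × 2,652 × 2 × 1 = 127,296,000 bytes.
Total = 2,939,476,800 bytes = 2939.48 MB.

2939.48 MB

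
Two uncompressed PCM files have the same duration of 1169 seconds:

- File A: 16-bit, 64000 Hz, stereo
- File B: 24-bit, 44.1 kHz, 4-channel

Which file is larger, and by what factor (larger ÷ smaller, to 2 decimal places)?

File B, by a factor of 2.07

File A: 64,000 × 2 × 2 = 256,000 bytes/s.
File B: 44,100 × 3 × 4 = 529,200 bytes/s.
File B is larger; ratio = 618,634,800 / 299,264,000 = 2.07.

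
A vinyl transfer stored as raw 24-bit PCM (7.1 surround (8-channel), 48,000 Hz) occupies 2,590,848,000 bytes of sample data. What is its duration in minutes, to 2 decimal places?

37.48 minutes

Byte rate = 48,000 × 3 × 8 = 1,152,000 bytes/s.
Duration = 2,590,848,000 / 1,152,000 = 2,249 s.
2,249 s / 60 = 37.48 minutes.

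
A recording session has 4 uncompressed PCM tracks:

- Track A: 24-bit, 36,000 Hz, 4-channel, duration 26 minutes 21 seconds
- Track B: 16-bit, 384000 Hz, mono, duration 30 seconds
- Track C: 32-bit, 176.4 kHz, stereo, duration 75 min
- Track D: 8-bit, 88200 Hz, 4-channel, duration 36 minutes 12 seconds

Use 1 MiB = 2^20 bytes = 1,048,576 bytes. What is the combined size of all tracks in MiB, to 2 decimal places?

Track A: 26 minutes 21 seconds = 1,581 s; 36,000 × 1,581 × 3 × 4 = 682,992,000 bytes.
Track B: 384,000 × 30 × 2 × 1 = 23,040,000 bytes.
Track C: 75 min = 4,500 s; 176,400 × 4,500 × 4 × 2 = 6,350,400,000 bytes.
Track D: 36 minutes 12 seconds = 2,172 s; 88,200 × 2,172 × 1 × 4 = 766,281,600 bytes.
Total = 7,822,713,600 bytes = 7460.32 MiB.

7460.32 MiB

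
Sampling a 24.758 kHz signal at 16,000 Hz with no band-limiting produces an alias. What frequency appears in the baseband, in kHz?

Nyquist = 16,000/2 = 8,000 Hz; 24,758 Hz exceeds it.
Alias = |24,758 − 2×16,000| = |24,758 − 32,000| = 7,242 Hz = 7.242 kHz.

7.242 kHz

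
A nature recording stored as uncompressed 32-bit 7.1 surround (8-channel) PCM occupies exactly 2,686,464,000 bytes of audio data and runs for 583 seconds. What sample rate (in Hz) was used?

144,000 Hz

Bytes = sample_rate × seconds × bytes_per_sample × channels.
sample_rate = 2,686,464,000 / (583 × 4 × 8) = 2,686,464,000 / 18,656 = 144,000 Hz.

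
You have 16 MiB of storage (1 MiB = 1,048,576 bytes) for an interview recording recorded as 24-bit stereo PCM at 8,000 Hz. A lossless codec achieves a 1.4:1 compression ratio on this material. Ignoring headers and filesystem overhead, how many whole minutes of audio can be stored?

8 minutes

Uncompressed byte rate = 8,000 × 3 × 2 = 48,000 bytes/s.
After 1.4:1 compression, effective rate ≈ 34285.71 bytes/s.
Capacity = 16 × 1,048,576 = 16,777,216 bytes.
16,777,216 / effective rate ≈ 489.34 s → 8 minutes.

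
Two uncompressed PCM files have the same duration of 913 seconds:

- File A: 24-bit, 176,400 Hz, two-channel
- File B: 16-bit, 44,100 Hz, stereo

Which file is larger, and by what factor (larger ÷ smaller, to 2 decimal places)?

File A, by a factor of 6.00

File A: 176,400 × 3 × 2 = 1,058,400 bytes/s.
File B: 44,100 × 2 × 2 = 176,400 bytes/s.
File A is larger; ratio = 966,319,200 / 161,053,200 = 6.00.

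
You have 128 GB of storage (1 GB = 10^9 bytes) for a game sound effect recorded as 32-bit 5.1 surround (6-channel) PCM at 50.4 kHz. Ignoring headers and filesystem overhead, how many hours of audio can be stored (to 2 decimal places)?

Uncompressed byte rate = 50,400 × 4 × 6 = 1,209,600 bytes/s.
Capacity = 128 × 1,000,000,000 = 128,000,000,000 bytes.
128,000,000,000 / 1,209,600 ≈ 105820.11 s → 29.39 hours.

29.39 hours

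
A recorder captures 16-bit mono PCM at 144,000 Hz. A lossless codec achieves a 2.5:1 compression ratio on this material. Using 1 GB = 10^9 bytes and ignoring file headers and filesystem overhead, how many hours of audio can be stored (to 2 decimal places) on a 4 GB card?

Uncompressed byte rate = 144,000 × 2 × 1 = 288,000 bytes/s.
After 2.5:1 compression, effective rate ≈ 115200 bytes/s.
Capacity = 4 × 1,000,000,000 = 4,000,000,000 bytes.
4,000,000,000 / effective rate ≈ 34722.22 s → 9.65 hours.

9.65 hours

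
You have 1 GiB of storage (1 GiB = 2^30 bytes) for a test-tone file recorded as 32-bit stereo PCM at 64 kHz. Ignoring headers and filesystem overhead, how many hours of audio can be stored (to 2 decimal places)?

Uncompressed byte rate = 64,000 × 4 × 2 = 512,000 bytes/s.
Capacity = 1 × 1,073,741,824 = 1,073,741,824 bytes.
1,073,741,824 / 512,000 ≈ 2097.15 s → 0.58 hours.

0.58 hours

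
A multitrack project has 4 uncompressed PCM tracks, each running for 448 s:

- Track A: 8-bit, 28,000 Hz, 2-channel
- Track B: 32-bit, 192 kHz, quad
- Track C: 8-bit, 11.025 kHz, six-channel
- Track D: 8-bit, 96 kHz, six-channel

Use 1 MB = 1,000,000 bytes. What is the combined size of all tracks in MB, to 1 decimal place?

Track A: 28,000 × 448 × 1 × 2 = 25,088,000 bytes.
Track B: 192,000 × 448 × 4 × 4 = 1,376,256,000 bytes.
Track C: 11,025 × 448 × 1 × 6 = 29,635,200 bytes.
Track D: 96,000 × 448 × 1 × 6 = 258,048,000 bytes.
Total = 1,689,027,200 bytes = 1689.0 MB.

1689.0 MB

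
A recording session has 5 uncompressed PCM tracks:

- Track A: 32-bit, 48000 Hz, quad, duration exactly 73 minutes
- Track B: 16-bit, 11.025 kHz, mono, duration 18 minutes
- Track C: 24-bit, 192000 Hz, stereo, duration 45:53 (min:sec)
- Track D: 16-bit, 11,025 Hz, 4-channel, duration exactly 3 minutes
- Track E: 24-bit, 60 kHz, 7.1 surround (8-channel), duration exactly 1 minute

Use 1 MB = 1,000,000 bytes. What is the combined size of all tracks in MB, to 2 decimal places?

6661.39 MB

Track A: exactly 73 minutes = 4,380 s; 48,000 × 4,380 × 4 × 4 = 3,363,840,000 bytes.
Track B: 18 minutes = 1,080 s; 11,025 × 1,080 × 2 × 1 = 23,814,000 bytes.
Track C: 45:53 (min:sec) = 2,753 s; 192,000 × 2,753 × 3 × 2 = 3,171,456,000 bytes.
Track D: exactly 3 minutes = 180 s; 11,025 × 180 × 2 × 4 = 15,876,000 bytes.
Track E: exactly 1 minute = 60 s; 60,000 × 60 × 3 × 8 = 86,400,000 bytes.
Total = 6,661,386,000 bytes = 6661.39 MB.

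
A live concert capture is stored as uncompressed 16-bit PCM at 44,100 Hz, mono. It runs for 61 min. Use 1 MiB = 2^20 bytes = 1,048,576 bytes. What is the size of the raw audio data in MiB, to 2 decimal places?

Duration = 61 min = 3,660 s.
Bytes = 44,100 samples/s × 3,660 s × 2 bytes/sample × 1 ch = 322,812,000 bytes.
322,812,000 / 1,048,576 = 307.86 MiB.

307.86 MiB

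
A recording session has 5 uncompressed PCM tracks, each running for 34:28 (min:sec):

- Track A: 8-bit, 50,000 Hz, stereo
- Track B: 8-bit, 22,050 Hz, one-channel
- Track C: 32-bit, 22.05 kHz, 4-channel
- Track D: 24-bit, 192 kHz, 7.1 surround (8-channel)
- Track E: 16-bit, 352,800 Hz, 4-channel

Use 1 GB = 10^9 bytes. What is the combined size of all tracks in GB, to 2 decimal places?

16.35 GB

34:28 (min:sec) = 2,068 s.
Track A: 50,000 × 2,068 × 1 × 2 = 206,800,000 bytes.
Track B: 22,050 × 2,068 × 1 × 1 = 45,599,400 bytes.
Track C: 22,050 × 2,068 × 4 × 4 = 729,590,400 bytes.
Track D: 192,000 × 2,068 × 3 × 8 = 9,529,344,000 bytes.
Track E: 352,800 × 2,068 × 2 × 4 = 5,836,723,200 bytes.
Total = 16,348,057,000 bytes = 16.35 GB.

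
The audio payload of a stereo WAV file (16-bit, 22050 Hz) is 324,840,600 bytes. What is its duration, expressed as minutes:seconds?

Byte rate = 22,050 × 2 × 2 = 88,200 bytes/s.
Duration = 324,840,600 / 88,200 = 3,683 s.
3,683 s = 61:23.

61:23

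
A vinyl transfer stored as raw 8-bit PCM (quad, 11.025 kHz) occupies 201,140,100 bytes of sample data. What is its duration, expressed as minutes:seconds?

Byte rate = 11,025 × 1 × 4 = 44,100 bytes/s.
Duration = 201,140,100 / 44,100 = 4,561 s.
4,561 s = 76:01.

76:01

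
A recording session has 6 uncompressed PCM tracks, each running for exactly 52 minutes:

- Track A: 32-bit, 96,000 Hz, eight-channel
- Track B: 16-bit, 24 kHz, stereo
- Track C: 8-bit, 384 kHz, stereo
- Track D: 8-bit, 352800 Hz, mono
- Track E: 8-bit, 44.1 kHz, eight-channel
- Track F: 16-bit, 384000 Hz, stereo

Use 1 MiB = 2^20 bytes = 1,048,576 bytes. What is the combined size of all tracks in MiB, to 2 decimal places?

exactly 52 minutes = 3,120 s.
Track A: 96,000 × 3,120 × 4 × 8 = 9,584,640,000 bytes.
Track B: 24,000 × 3,120 × 2 × 2 = 299,520,000 bytes.
Track C: 384,000 × 3,120 × 1 × 2 = 2,396,160,000 bytes.
Track D: 352,800 × 3,120 × 1 × 1 = 1,100,736,000 bytes.
Track E: 44,100 × 3,120 × 1 × 8 = 1,100,736,000 bytes.
Track F: 384,000 × 3,120 × 2 × 2 = 4,792,320,000 bytes.
Total = 19,274,112,000 bytes = 18381.23 MiB.

18381.23 MiB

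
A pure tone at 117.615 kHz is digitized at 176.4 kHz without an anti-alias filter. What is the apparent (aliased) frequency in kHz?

Nyquist = 176,400/2 = 88,200 Hz; 117,615 Hz exceeds it.
Alias = |117,615 − 1×176,400| = |117,615 − 176,400| = 58,785 Hz = 58.785 kHz.

58.785 kHz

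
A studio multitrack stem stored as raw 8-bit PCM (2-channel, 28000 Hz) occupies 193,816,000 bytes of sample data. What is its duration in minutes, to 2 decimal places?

Byte rate = 28,000 × 1 × 2 = 56,000 bytes/s.
Duration = 193,816,000 / 56,000 = 3,461 s.
3,461 s / 60 = 57.68 minutes.

57.68 minutes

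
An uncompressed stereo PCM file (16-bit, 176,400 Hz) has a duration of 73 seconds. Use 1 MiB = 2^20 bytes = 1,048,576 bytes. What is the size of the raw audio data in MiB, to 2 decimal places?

49.12 MiB

Bytes = 176,400 samples/s × 73 s × 2 bytes/sample × 2 ch = 51,508,800 bytes.
51,508,800 / 1,048,576 = 49.12 MiB.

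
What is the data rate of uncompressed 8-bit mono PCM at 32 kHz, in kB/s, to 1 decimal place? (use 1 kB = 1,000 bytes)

32.0 kB/s

Bit rate = 32,000 × 8 × 1 = 256,000 bits/s.
256,000 / 8 = 32,000 B/s = 32.0 kB/s.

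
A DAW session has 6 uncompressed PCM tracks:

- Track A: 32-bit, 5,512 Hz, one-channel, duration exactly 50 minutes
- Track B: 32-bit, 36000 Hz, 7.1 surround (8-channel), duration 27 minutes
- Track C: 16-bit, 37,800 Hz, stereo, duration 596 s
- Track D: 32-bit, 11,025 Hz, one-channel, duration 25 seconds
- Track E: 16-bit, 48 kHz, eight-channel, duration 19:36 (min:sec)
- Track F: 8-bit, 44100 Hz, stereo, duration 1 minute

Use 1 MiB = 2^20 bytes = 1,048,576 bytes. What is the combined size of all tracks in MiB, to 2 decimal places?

2796.23 MiB

Track A: exactly 50 minutes = 3,000 s; 5,512 × 3,000 × 4 × 1 = 66,144,000 bytes.
Track B: 27 minutes = 1,620 s; 36,000 × 1,620 × 4 × 8 = 1,866,240,000 bytes.
Track C: 37,800 × 596 × 2 × 2 = 90,115,200 bytes.
Track D: 11,025 × 25 × 4 × 1 = 1,102,500 bytes.
Track E: 19:36 (min:sec) = 1,176 s; 48,000 × 1,176 × 2 × 8 = 903,168,000 bytes.
Track F: 1 minute = 60 s; 44,100 × 60 × 1 × 2 = 5,292,000 bytes.
Total = 2,932,061,700 bytes = 2796.23 MiB.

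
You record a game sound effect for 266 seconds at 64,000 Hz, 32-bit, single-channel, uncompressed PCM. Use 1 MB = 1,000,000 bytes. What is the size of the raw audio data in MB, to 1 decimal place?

68.1 MB

Bytes = 64,000 samples/s × 266 s × 4 bytes/sample × 1 ch = 68,096,000 bytes.
68,096,000 / 1,000,000 = 68.1 MB.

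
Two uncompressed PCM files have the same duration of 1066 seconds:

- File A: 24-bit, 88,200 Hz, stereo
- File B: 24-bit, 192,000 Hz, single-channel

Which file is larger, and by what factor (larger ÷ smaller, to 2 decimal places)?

File A: 88,200 × 3 × 2 = 529,200 bytes/s.
File B: 192,000 × 3 × 1 = 576,000 bytes/s.
File B is larger; ratio = 614,016,000 / 564,127,200 = 1.09.

File B, by a factor of 1.09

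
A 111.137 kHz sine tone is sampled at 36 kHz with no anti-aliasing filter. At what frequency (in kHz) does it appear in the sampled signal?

3.137 kHz

Nyquist = 36,000/2 = 18,000 Hz; 111,137 Hz exceeds it.
Alias = |111,137 − 3×36,000| = |111,137 − 108,000| = 3,137 Hz = 3.137 kHz.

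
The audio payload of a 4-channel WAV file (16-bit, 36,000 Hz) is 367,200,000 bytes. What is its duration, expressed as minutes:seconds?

Byte rate = 36,000 × 2 × 4 = 288,000 bytes/s.
Duration = 367,200,000 / 288,000 = 1,275 s.
1,275 s = 21:15.

21:15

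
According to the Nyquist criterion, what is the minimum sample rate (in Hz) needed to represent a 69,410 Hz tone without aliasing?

Minimum sample rate = 2 × 69,410 Hz = 138,820 Hz.

138,820 Hz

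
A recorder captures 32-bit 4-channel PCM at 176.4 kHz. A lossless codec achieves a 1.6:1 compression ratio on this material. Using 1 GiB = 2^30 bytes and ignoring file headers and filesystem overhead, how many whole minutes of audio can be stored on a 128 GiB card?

1,298 minutes

Uncompressed byte rate = 176,400 × 4 × 4 = 2,822,400 bytes/s.
After 1.6:1 compression, effective rate ≈ 1764000 bytes/s.
Capacity = 128 × 1,073,741,824 = 137,438,953,472 bytes.
137,438,953,472 / effective rate ≈ 77913.24 s → 1,298 minutes.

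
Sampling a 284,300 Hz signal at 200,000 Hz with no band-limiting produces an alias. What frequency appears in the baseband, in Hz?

Nyquist = 200,000/2 = 100,000 Hz; 284,300 Hz exceeds it.
Alias = |284,300 − 1×200,000| = |284,300 − 200,000| = 84,300 Hz.

84,300 Hz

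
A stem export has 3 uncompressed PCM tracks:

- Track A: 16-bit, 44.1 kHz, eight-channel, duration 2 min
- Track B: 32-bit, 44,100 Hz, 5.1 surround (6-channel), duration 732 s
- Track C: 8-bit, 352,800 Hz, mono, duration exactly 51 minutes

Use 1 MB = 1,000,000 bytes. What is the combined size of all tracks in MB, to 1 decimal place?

Track A: 2 min = 120 s; 44,100 × 120 × 2 × 8 = 84,672,000 bytes.
Track B: 44,100 × 732 × 4 × 6 = 774,748,800 bytes.
Track C: exactly 51 minutes = 3,060 s; 352,800 × 3,060 × 1 × 1 = 1,079,568,000 bytes.
Total = 1,938,988,800 bytes = 1939.0 MB.

1939.0 MB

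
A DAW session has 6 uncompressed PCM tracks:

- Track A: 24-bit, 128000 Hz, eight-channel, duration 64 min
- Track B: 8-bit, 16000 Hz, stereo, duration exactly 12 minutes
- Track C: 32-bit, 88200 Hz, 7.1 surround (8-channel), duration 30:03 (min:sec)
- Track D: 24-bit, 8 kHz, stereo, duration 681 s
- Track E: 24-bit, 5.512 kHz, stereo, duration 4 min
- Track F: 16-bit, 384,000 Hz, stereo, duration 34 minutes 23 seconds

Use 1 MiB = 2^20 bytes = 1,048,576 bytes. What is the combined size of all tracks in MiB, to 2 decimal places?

19185.73 MiB

Track A: 64 min = 3,840 s; 128,000 × 3,840 × 3 × 8 = 11,796,480,000 bytes.
Track B: exactly 12 minutes = 720 s; 16,000 × 720 × 1 × 2 = 23,040,000 bytes.
Track C: 30:03 (min:sec) = 1,803 s; 88,200 × 1,803 × 4 × 8 = 5,088,787,200 bytes.
Track D: 8,000 × 681 × 3 × 2 = 32,688,000 bytes.
Track E: 4 min = 240 s; 5,512 × 240 × 3 × 2 = 7,937,280 bytes.
Track F: 34 minutes 23 seconds = 2,063 s; 384,000 × 2,063 × 2 × 2 = 3,168,768,000 bytes.
Total = 20,117,700,480 bytes = 19185.73 MiB.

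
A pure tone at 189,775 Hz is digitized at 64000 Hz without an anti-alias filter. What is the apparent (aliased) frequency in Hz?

Nyquist = 64,000/2 = 32,000 Hz; 189,775 Hz exceeds it.
Alias = |189,775 − 3×64,000| = |189,775 − 192,000| = 2,225 Hz.

2,225 Hz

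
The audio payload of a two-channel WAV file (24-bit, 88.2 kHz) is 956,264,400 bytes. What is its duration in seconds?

1,807 seconds

Byte rate = 88,200 × 3 × 2 = 529,200 bytes/s.
Duration = 956,264,400 / 529,200 = 1,807 s.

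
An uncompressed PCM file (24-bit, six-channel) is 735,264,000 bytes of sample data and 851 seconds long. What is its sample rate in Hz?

Bytes = sample_rate × seconds × bytes_per_sample × channels.
sample_rate = 735,264,000 / (851 × 3 × 6) = 735,264,000 / 15,318 = 48,000 Hz.

48,000 Hz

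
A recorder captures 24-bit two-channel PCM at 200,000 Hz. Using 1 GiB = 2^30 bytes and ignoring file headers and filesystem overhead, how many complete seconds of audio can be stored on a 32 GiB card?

Uncompressed byte rate = 200,000 × 3 × 2 = 1,200,000 bytes/s.
Capacity = 32 × 1,073,741,824 = 34,359,738,368 bytes.
34,359,738,368 / 1,200,000 ≈ 28633.12 s → 28,633 seconds.

28,633 seconds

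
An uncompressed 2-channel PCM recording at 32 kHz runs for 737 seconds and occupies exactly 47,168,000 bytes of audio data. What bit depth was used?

Bytes per sample = 47,168,000 / (32,000 × 737 × 2) = 47,168,000 / 47,168,000 = 1.
Bit depth = 1 × 8 = 8 bits.

8 bits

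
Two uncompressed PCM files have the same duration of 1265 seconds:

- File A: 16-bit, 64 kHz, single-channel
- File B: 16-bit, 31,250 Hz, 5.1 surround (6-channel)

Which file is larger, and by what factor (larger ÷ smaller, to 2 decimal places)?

File A: 64,000 × 2 × 1 = 128,000 bytes/s.
File B: 31,250 × 2 × 6 = 375,000 bytes/s.
File B is larger; ratio = 474,375,000 / 161,920,000 = 2.93.

File B, by a factor of 2.93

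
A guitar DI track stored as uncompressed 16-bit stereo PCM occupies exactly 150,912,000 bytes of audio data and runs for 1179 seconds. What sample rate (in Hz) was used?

32,000 Hz

Bytes = sample_rate × seconds × bytes_per_sample × channels.
sample_rate = 150,912,000 / (1,179 × 2 × 2) = 150,912,000 / 4,716 = 32,000 Hz.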